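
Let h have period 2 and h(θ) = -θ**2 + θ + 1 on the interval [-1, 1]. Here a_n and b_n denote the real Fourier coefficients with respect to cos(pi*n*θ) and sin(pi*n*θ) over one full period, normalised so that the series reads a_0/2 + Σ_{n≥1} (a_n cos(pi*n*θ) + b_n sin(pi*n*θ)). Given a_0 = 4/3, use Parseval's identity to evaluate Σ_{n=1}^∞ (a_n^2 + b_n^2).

Parseval: a_0^2/2 + Σ_{n≥1} (a_n^2+b_n^2) = ∫_{-1}^{1} h(θ)^2 dθ = 26/15.
Subtract a_0^2/2 = 8/9: Σ (a_n^2+b_n^2) = 38/45.

38/45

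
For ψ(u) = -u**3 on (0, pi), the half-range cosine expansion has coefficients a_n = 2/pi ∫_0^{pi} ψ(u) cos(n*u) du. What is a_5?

a_5 = 2/pi ∫_0^{pi} (-u**3) cos(5*u) du.
Integrating by parts three times (tabular method), an antiderivative of (-u**3) cos(5*u) is -u**3*sin(5*u)/5 - 3*u**2*cos(5*u)/25 + 6*u*sin(5*u)/125 + 6*cos(5*u)/625; evaluating from 0 to pi: ∫_{0}^{pi} (-u**3) cos(5*u) du = (-6/625 + 3*pi**2/25) - (6/625) = -12/625 + 3*pi**2/25.
Hence a_5 = (2/pi)·(-12/625 + 3*pi**2/25) = 6*(-4 + 25*pi**2)/(625*pi).

6*(-4 + 25*pi**2)/(625*pi)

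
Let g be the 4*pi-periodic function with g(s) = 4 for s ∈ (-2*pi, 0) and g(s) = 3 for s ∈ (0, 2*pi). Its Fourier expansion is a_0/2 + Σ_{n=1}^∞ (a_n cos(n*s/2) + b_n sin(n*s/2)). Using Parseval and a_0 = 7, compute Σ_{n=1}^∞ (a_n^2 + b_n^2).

1/2

Parseval: a_0^2/2 + Σ_{n≥1} (a_n^2+b_n^2) = (1/(2*pi)) ∫_{-2*pi}^{2*pi} g(s)^2 ds = 25.
Subtract a_0^2/2 = 49/2: Σ (a_n^2+b_n^2) = 1/2.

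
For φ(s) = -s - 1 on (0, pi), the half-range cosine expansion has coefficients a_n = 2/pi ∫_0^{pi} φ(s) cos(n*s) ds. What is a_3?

a_3 = 2/pi ∫_0^{pi} (-s - 1) cos(3*s) ds.
Integrating by parts (boundary term plus one more integral), an antiderivative of (-s - 1) cos(3*s) is -s*sin(3*s)/3 - sin(3*s)/3 - cos(3*s)/9; evaluating from 0 to pi: ∫_{0}^{pi} (-s - 1) cos(3*s) ds = (1/9) - (-1/9) = 2/9.
Hence a_3 = (2/pi)·(2/9) = 4/(9*pi).

4/(9*pi)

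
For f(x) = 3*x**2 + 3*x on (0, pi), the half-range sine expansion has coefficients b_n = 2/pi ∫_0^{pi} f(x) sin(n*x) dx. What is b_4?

b_4 = 2/pi ∫_0^{pi} (3*x**2 + 3*x) sin(4*x) dx.
Integrating by parts twice (tabular method), an antiderivative of (3*x**2 + 3*x) sin(4*x) is -3*x**2*cos(4*x)/4 + 3*x*sin(4*x)/8 - 3*x*cos(4*x)/4 + 3*sin(4*x)/16 + 3*cos(4*x)/32; evaluating from 0 to pi: ∫_{0}^{pi} (3*x**2 + 3*x) sin(4*x) dx = (-3*pi**2/4 - 3*pi/4 + 3/32) - (3/32) = -3*pi*(1 + pi)/4.
Hence b_4 = (2/pi)·(-3*pi*(1 + pi)/4) = -3*pi/2 - 3/2.

-3*pi/2 - 3/2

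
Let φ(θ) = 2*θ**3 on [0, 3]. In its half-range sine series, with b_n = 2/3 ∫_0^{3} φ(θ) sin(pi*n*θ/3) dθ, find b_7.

b_7 = 2/3 ∫_0^{3} (2*θ**3) sin(7*pi*θ/3) dθ.
Integrating by parts three times (tabular method), an antiderivative of (2*θ**3) sin(7*pi*θ/3) is -6*θ**3*cos(7*pi*θ/3)/(7*pi) + 54*θ**2*sin(7*pi*θ/3)/(49*pi**2) + 324*θ*cos(7*pi*θ/3)/(343*pi**3) - 972*sin(7*pi*θ/3)/(2401*pi**4); evaluating from 0 to 3: ∫_{0}^{3} (2*θ**3) sin(7*pi*θ/3) dθ = (162*(-6 + 49*pi**2)/(343*pi**3)) - (0) = 162*(-6 + 49*pi**2)/(343*pi**3).
Hence b_7 = (2/3)·(162*(-6 + 49*pi**2)/(343*pi**3)) = 108*(-6 + 49*pi**2)/(343*pi**3).

108*(-6 + 49*pi**2)/(343*pi**3)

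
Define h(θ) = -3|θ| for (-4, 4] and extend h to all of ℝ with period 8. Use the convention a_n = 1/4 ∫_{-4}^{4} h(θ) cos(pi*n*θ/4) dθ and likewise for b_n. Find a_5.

48/(25*pi**2)

a_5 = 1/4 ∫_{-4}^{4} h(θ) cos(5*pi*θ/4) dθ.
h is even and cos(5*pi*θ/4) is even, so the integrand is even and a_5 = 1/2 ∫_0^{4} h(θ) cos(5*pi*θ/4) dθ.
Integrating by parts (boundary term plus one more integral), an antiderivative of (-3*θ) cos(5*pi*θ/4) is -12*θ*sin(5*pi*θ/4)/(5*pi) - 48*cos(5*pi*θ/4)/(25*pi**2); evaluating from 0 to 4: ∫_{0}^{4} (-3*θ) cos(5*pi*θ/4) dθ = (48/(25*pi**2)) - (-48/(25*pi**2)) = 96/(25*pi**2).
Hence a_5 = (1/2)·(96/(25*pi**2)) = 48/(25*pi**2).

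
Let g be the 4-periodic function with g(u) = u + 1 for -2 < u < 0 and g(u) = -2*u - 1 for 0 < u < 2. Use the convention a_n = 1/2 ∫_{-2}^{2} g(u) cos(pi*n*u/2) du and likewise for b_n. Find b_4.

b_4 = 1/2 ∫_{-2}^{2} g(u) sin(2*pi*u) du.
Split the integral at the breakpoints.
Integrating by parts (boundary term plus one more integral), an antiderivative of (u + 1) sin(2*pi*u) is -u*cos(2*pi*u)/(2*pi) + sin(2*pi*u)/(4*pi**2) - cos(2*pi*u)/(2*pi); evaluating from -2 to 0: ∫_{-2}^{0} (u + 1) sin(2*pi*u) du = (-1/(2*pi)) - (1/(2*pi)) = -1/pi.
Integrating by parts (boundary term plus one more integral), an antiderivative of (-2*u - 1) sin(2*pi*u) is u*cos(2*pi*u)/pi - sin(2*pi*u)/(2*pi**2) + cos(2*pi*u)/(2*pi); evaluating from 0 to 2: ∫_{0}^{2} (-2*u - 1) sin(2*pi*u) du = (5/(2*pi)) - (1/(2*pi)) = 2/pi.
Summing the pieces and multiplying by (1/2) gives b_4 = 1/(2*pi).

1/(2*pi)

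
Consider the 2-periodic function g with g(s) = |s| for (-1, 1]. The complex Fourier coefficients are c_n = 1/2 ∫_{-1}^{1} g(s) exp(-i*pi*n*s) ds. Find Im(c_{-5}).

Since g is real-valued, Im(c_{-5}) = -1/2 ∫_{-1}^{1} g(s) sin(-5*pi*s) ds = b_{5}/2.
(g is even, so the integrand is odd over a symmetric interval and the integral vanishes.)

0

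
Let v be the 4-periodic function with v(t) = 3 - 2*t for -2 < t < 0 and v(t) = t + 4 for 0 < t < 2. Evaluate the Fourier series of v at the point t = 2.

13/2

At t = 2 the one-sided limits are v(2^-) = 6 and v(2^+) = 7.
By Dirichlet's theorem the series converges to their average, [(6) + (7)]/2 = 13/2.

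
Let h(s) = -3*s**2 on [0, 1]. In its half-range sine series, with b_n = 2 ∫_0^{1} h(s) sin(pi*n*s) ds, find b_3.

b_3 = 2 ∫_0^{1} (-3*s**2) sin(3*pi*s) ds.
Integrating by parts twice (tabular method), an antiderivative of (-3*s**2) sin(3*pi*s) is s**2*cos(3*pi*s)/pi - 2*s*sin(3*pi*s)/(3*pi**2) - 2*cos(3*pi*s)/(9*pi**3); evaluating from 0 to 1: ∫_{0}^{1} (-3*s**2) sin(3*pi*s) ds = ((2/9 - pi**2)/pi**3) - (-2/(9*pi**3)) = (4/9 - pi**2)/pi**3.
Hence b_3 = 2·((4/9 - pi**2)/pi**3) = -2/pi + 8/(9*pi**3).

-2/pi + 8/(9*pi**3)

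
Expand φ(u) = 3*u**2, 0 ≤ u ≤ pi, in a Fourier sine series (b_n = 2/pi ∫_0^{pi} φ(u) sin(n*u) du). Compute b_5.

6*(-4 + 25*pi**2)/(125*pi)

b_5 = 2/pi ∫_0^{pi} (3*u**2) sin(5*u) du.
Integrating by parts twice (tabular method), an antiderivative of (3*u**2) sin(5*u) is -3*u**2*cos(5*u)/5 + 6*u*sin(5*u)/25 + 6*cos(5*u)/125; evaluating from 0 to pi: ∫_{0}^{pi} (3*u**2) sin(5*u) du = (-6/125 + 3*pi**2/5) - (6/125) = -12/125 + 3*pi**2/5.
Hence b_5 = (2/pi)·(-12/125 + 3*pi**2/5) = 6*(-4 + 25*pi**2)/(125*pi).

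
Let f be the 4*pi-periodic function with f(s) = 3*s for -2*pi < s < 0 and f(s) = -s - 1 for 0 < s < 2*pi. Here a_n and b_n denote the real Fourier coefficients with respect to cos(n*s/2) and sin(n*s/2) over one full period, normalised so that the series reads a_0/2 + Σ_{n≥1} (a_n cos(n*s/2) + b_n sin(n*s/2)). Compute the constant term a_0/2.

a_0 = (1/(2*pi)) ∫_{-2*pi}^{2*pi} f(s) ds = (1/(2*pi)) · (-2*pi*(1 + 4*pi)) = -4*pi - 1.
So the constant term a_0/2 = -2*pi - 1/2.

-2*pi - 1/2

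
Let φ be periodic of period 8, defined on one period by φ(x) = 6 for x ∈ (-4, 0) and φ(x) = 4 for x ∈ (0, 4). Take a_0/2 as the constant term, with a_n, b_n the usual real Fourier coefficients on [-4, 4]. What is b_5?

-4/(5*pi)

b_5 = 1/4 ∫_{-4}^{4} φ(x) sin(5*pi*x/4) dx.
Split the integral at the breakpoints.
Directly, an antiderivative of (6) sin(5*pi*x/4) is -24*cos(5*pi*x/4)/(5*pi); evaluating from -4 to 0: ∫_{-4}^{0} (6) sin(5*pi*x/4) dx = (-24/(5*pi)) - (24/(5*pi)) = -48/(5*pi).
Directly, an antiderivative of (4) sin(5*pi*x/4) is -16*cos(5*pi*x/4)/(5*pi); evaluating from 0 to 4: ∫_{0}^{4} (4) sin(5*pi*x/4) dx = (16/(5*pi)) - (-16/(5*pi)) = 32/(5*pi).
Summing the pieces and multiplying by (1/4) gives b_5 = -4/(5*pi).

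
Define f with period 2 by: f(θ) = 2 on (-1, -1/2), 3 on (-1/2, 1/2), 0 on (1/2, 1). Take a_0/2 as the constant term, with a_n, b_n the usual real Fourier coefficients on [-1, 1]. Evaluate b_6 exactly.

2/(3*pi)

b_6 = ∫_{-1}^{1} f(θ) sin(6*pi*θ) dθ.
Split the integral at the breakpoints.
Directly, an antiderivative of (2) sin(6*pi*θ) is -cos(6*pi*θ)/(3*pi); evaluating from -1 to -1/2: ∫_{-1}^{-1/2} (2) sin(6*pi*θ) dθ = (1/(3*pi)) - (-1/(3*pi)) = 2/(3*pi).
Directly, an antiderivative of (3) sin(6*pi*θ) is -cos(6*pi*θ)/(2*pi); evaluating from -1/2 to 1/2: ∫_{-1/2}^{1/2} (3) sin(6*pi*θ) dθ = (1/(2*pi)) - (1/(2*pi)) = 0.
∫_{1/2}^{1} (0) sin(6*pi*θ) dθ = 0.
Summing the pieces gives b_6 = 2/(3*pi).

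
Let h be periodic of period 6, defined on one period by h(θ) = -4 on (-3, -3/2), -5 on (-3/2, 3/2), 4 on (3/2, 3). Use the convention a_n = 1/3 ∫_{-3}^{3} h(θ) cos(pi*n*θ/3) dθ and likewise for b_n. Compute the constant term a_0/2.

a_0 = 1/3 ∫_{-3}^{3} h(θ) dθ = 1/3 · (-15) = -5.
So the constant term a_0/2 = -5/2.

-5/2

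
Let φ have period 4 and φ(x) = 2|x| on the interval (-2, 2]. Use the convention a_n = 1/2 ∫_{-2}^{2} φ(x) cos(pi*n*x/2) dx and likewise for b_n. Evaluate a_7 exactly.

a_7 = 1/2 ∫_{-2}^{2} φ(x) cos(7*pi*x/2) dx.
φ is even and cos(7*pi*x/2) is even, so the integrand is even and a_7 = ∫_0^{2} φ(x) cos(7*pi*x/2) dx.
Integrating by parts (boundary term plus one more integral), an antiderivative of (2*x) cos(7*pi*x/2) is 4*x*sin(7*pi*x/2)/(7*pi) + 8*cos(7*pi*x/2)/(49*pi**2); evaluating from 0 to 2: ∫_{0}^{2} (2*x) cos(7*pi*x/2) dx = (-8/(49*pi**2)) - (8/(49*pi**2)) = -16/(49*pi**2).
Hence a_7 = -16/(49*pi**2).

-16/(49*pi**2)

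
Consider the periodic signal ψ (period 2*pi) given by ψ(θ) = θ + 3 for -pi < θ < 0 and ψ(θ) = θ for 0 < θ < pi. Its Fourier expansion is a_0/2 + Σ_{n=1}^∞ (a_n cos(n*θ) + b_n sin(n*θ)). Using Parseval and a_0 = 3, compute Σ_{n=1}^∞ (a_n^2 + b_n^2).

-3*pi + 9/2 + 2*pi**2/3

Parseval: a_0^2/2 + Σ_{n≥1} (a_n^2+b_n^2) = 1/pi ∫_{-pi}^{pi} ψ(θ)^2 dθ = -3*pi + 2*pi**2/3 + 9.
Subtract a_0^2/2 = 9/2: Σ (a_n^2+b_n^2) = -3*pi + 9/2 + 2*pi**2/3.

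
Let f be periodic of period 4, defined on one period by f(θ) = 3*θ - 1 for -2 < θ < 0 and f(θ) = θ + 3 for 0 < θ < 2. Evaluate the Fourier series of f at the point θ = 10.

θ = 10 differs from θ = 2 by 2 full period(s), and the series is 4-periodic.
At θ = 2 the one-sided limits are f(2^-) = 5 and f(2^+) = -7.
By Dirichlet's theorem the series converges to their average, [(5) + (-7)]/2 = -1.

-1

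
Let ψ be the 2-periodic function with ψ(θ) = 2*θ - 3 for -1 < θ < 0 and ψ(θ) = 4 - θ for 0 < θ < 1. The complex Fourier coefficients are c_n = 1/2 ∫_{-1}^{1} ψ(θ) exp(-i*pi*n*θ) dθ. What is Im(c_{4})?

1/(8*pi)

Since ψ is real-valued, Im(c_{4}) = -1/2 ∫_{-1}^{1} ψ(θ) sin(4*pi*θ) dθ = -b_{4}/2.
Split the integral at the breakpoints.
Integrating by parts (boundary term plus one more integral), an antiderivative of (2*θ - 3) sin(4*pi*θ) is -θ*cos(4*pi*θ)/(2*pi) + sin(4*pi*θ)/(8*pi**2) + 3*cos(4*pi*θ)/(4*pi); evaluating from -1 to 0: ∫_{-1}^{0} (2*θ - 3) sin(4*pi*θ) dθ = (3/(4*pi)) - (5/(4*pi)) = -1/(2*pi).
Integrating by parts (boundary term plus one more integral), an antiderivative of (4 - θ) sin(4*pi*θ) is θ*cos(4*pi*θ)/(4*pi) - sin(4*pi*θ)/(16*pi**2) - cos(4*pi*θ)/pi; evaluating from 0 to 1: ∫_{0}^{1} (4 - θ) sin(4*pi*θ) dθ = (-3/(4*pi)) - (-1/pi) = 1/(4*pi).
So ∫_{-1}^{1} ψ(θ) sin(4*pi*θ) dθ = -1/(4*pi).
Hence Im(c_{4}) = (-1/2)·(-1/(4*pi)) = 1/(8*pi).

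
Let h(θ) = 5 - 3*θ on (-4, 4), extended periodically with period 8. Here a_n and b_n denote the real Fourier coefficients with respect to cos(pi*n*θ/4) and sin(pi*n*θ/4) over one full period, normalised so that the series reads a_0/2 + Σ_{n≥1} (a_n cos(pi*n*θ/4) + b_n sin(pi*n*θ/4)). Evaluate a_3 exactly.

a_3 = 1/4 ∫_{-4}^{4} h(θ) cos(3*pi*θ/4) dθ.
Integrating by parts (boundary term plus one more integral), an antiderivative of (5 - 3*θ) cos(3*pi*θ/4) is -4*θ*sin(3*pi*θ/4)/pi + 20*sin(3*pi*θ/4)/(3*pi) - 16*cos(3*pi*θ/4)/(3*pi**2); evaluating from -4 to 4: ∫_{-4}^{4} (5 - 3*θ) cos(3*pi*θ/4) dθ = (16/(3*pi**2)) - (16/(3*pi**2)) = 0.
Hence a_3 = (1/4)·(0) = 0.

0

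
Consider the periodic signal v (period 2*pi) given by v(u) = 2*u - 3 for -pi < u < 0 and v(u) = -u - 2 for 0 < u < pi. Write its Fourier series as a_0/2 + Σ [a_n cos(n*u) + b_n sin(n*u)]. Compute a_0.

a_0 = 1/pi ∫_{-pi}^{pi} v(u) du = 1/pi · (-pi*(3*pi + 10)/2) = -5 - 3*pi/2.

-5 - 3*pi/2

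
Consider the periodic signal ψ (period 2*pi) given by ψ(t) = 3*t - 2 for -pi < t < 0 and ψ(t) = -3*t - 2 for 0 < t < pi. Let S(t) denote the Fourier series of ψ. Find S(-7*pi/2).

t = -7*pi/2 differs from t = pi/2 by -2 full period(s), and the series is 2*pi-periodic.
ψ is continuous at t = pi/2 with value -3*pi/2 - 2, so the series converges to -3*pi/2 - 2 there.

-3*pi/2 - 2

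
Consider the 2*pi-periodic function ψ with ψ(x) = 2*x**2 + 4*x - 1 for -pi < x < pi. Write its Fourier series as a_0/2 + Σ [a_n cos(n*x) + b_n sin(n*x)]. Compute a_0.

-2 + 4*pi**2/3

a_0 = 1/pi ∫_{-pi}^{pi} ψ(x) dx = 1/pi · (-2*pi + 4*pi**3/3) = -2 + 4*pi**2/3.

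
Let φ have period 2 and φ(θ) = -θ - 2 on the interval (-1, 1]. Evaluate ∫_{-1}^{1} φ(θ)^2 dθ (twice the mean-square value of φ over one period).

∫_{-1}^{1} φ(θ)^2 dθ = 26/3.

26/3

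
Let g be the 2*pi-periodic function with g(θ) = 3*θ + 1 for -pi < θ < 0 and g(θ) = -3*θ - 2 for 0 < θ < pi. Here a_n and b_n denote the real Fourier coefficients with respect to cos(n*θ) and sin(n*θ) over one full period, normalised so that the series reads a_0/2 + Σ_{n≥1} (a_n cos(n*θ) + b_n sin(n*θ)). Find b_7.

-6/(7*pi)

b_7 = 1/pi ∫_{-pi}^{pi} g(θ) sin(7*θ) dθ.
Split the integral at the breakpoints.
Integrating by parts (boundary term plus one more integral), an antiderivative of (3*θ + 1) sin(7*θ) is -3*θ*cos(7*θ)/7 + 3*sin(7*θ)/49 - cos(7*θ)/7; evaluating from -pi to 0: ∫_{-pi}^{0} (3*θ + 1) sin(7*θ) dθ = (-1/7) - (1/7 - 3*pi/7) = -2/7 + 3*pi/7.
Integrating by parts (boundary term plus one more integral), an antiderivative of (-3*θ - 2) sin(7*θ) is 3*θ*cos(7*θ)/7 - 3*sin(7*θ)/49 + 2*cos(7*θ)/7; evaluating from 0 to pi: ∫_{0}^{pi} (-3*θ - 2) sin(7*θ) dθ = (-3*pi/7 - 2/7) - (2/7) = -3*pi/7 - 4/7.
Summing the pieces and multiplying by (1/pi) gives b_7 = -6/(7*pi).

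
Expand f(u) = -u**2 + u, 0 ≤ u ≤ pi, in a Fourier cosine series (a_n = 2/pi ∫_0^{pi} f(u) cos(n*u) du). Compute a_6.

a_6 = 2/pi ∫_0^{pi} (-u**2 + u) cos(6*u) du.
Integrating by parts twice (tabular method), an antiderivative of (-u**2 + u) cos(6*u) is -u**2*sin(6*u)/6 + u*sin(6*u)/6 - u*cos(6*u)/18 + sin(6*u)/108 + cos(6*u)/36; evaluating from 0 to pi: ∫_{0}^{pi} (-u**2 + u) cos(6*u) du = (1/36 - pi/18) - (1/36) = -pi/18.
Hence a_6 = (2/pi)·(-pi/18) = -1/9.

-1/9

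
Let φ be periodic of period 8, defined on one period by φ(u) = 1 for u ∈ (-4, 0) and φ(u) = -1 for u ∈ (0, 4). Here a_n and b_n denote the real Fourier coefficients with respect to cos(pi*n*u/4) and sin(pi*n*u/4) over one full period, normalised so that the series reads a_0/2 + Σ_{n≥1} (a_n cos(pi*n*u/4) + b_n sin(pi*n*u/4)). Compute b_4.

0

b_4 = 1/4 ∫_{-4}^{4} φ(u) sin(pi*u) du.
φ is odd and sin(pi*u) is odd, so the integrand is even and b_4 = 1/2 ∫_0^{4} φ(u) sin(pi*u) du.
Directly, an antiderivative of (-1) sin(pi*u) is cos(pi*u)/pi; evaluating from 0 to 4: ∫_{0}^{4} (-1) sin(pi*u) du = (1/pi) - (1/pi) = 0.
Hence b_4 = (1/2)·(0) = 0.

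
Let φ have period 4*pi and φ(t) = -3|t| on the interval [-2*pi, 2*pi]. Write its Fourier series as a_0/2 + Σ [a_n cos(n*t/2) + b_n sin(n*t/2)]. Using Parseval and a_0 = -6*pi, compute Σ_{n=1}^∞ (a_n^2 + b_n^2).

Parseval: a_0^2/2 + Σ_{n≥1} (a_n^2+b_n^2) = (1/(2*pi)) ∫_{-2*pi}^{2*pi} φ(t)^2 dt = 24*pi**2.
Subtract a_0^2/2 = 18*pi**2: Σ (a_n^2+b_n^2) = 6*pi**2.

6*pi**2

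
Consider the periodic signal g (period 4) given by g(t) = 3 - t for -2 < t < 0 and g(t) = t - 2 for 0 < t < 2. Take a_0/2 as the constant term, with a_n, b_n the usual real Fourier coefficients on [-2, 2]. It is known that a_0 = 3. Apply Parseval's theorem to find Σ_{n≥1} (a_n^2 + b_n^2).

Parseval: a_0^2/2 + Σ_{n≥1} (a_n^2+b_n^2) = 1/2 ∫_{-2}^{2} g(t)^2 dt = 53/3.
Subtract a_0^2/2 = 9/2: Σ (a_n^2+b_n^2) = 79/6.

79/6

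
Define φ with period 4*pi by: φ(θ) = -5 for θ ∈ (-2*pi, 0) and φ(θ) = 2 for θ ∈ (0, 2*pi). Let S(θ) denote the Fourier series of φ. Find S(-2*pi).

At θ = -2*pi the one-sided limits are φ(-2*pi^-) = 2 and φ(-2*pi^+) = -5.
By Dirichlet's theorem the series converges to their average, [(2) + (-5)]/2 = -3/2.

-3/2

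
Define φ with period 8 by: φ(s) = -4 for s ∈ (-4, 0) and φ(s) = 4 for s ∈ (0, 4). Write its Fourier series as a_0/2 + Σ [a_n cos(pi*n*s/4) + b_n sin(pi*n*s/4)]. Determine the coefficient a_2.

a_2 = 1/4 ∫_{-4}^{4} φ(s) cos(pi*s/2) ds.
φ is odd and cos(pi*s/2) is even, so the integrand is odd over a symmetric interval and the integral vanishes.

0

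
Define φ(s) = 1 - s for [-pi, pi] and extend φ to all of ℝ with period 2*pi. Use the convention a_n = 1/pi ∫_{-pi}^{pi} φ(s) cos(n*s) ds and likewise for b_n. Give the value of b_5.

-2/5

b_5 = 1/pi ∫_{-pi}^{pi} φ(s) sin(5*s) ds.
Integrating by parts (boundary term plus one more integral), an antiderivative of (1 - s) sin(5*s) is s*cos(5*s)/5 - sin(5*s)/25 - cos(5*s)/5; evaluating from -pi to pi: ∫_{-pi}^{pi} (1 - s) sin(5*s) ds = (1/5 - pi/5) - (1/5 + pi/5) = -2*pi/5.
Hence b_5 = (1/pi)·(-2*pi/5) = -2/5.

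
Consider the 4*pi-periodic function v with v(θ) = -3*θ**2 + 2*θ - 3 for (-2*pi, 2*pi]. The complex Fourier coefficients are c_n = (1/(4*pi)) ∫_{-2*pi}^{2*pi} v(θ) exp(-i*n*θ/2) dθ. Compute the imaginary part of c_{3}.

Since v is real-valued, Im(c_{3}) = -(1/(4*pi)) ∫_{-2*pi}^{2*pi} v(θ) sin(3*θ/2) dθ = -b_{3}/2.
Integrating by parts twice (tabular method), an antiderivative of (-3*θ**2 + 2*θ - 3) sin(3*θ/2) is 2*θ**2*cos(3*θ/2) - 8*θ*sin(3*θ/2)/3 - 4*θ*cos(3*θ/2)/3 + 8*sin(3*θ/2)/9 + 2*cos(3*θ/2)/9; evaluating from -2*pi to 2*pi: ∫_{-2*pi}^{2*pi} (-3*θ**2 + 2*θ - 3) sin(3*θ/2) dθ = (-8*pi**2 - 2/9 + 8*pi/3) - (-8*pi**2 - 8*pi/3 - 2/9) = 16*pi/3.
Hence Im(c_{3}) = (-1/(4*pi))·(16*pi/3) = -4/3.

-4/3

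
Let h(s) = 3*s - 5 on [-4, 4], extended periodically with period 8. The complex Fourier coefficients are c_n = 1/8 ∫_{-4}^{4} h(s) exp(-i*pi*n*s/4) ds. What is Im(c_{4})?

3/pi

Since h is real-valued, Im(c_{4}) = -1/8 ∫_{-4}^{4} h(s) sin(pi*s) ds = -b_{4}/2.
Integrating by parts (boundary term plus one more integral), an antiderivative of (3*s - 5) sin(pi*s) is -3*s*cos(pi*s)/pi + 3*sin(pi*s)/pi**2 + 5*cos(pi*s)/pi; evaluating from -4 to 4: ∫_{-4}^{4} (3*s - 5) sin(pi*s) ds = (-7/pi) - (17/pi) = -24/pi.
Hence Im(c_{4}) = (-1/8)·(-24/pi) = 3/pi.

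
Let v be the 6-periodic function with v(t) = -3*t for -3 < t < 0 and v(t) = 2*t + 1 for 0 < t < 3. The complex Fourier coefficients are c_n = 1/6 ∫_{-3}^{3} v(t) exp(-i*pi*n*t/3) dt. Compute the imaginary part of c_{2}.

Since v is real-valued, Im(c_{2}) = -1/6 ∫_{-3}^{3} v(t) sin(2*pi*t/3) dt = -b_{2}/2.
Split the integral at the breakpoints.
Integrating by parts (boundary term plus one more integral), an antiderivative of (-3*t) sin(2*pi*t/3) is 9*t*cos(2*pi*t/3)/(2*pi) - 27*sin(2*pi*t/3)/(4*pi**2); evaluating from -3 to 0: ∫_{-3}^{0} (-3*t) sin(2*pi*t/3) dt = (0) - (-27/(2*pi)) = 27/(2*pi).
Integrating by parts (boundary term plus one more integral), an antiderivative of (2*t + 1) sin(2*pi*t/3) is -3*t*cos(2*pi*t/3)/pi + 9*sin(2*pi*t/3)/(2*pi**2) - 3*cos(2*pi*t/3)/(2*pi); evaluating from 0 to 3: ∫_{0}^{3} (2*t + 1) sin(2*pi*t/3) dt = (-21/(2*pi)) - (-3/(2*pi)) = -9/pi.
So ∫_{-3}^{3} v(t) sin(2*pi*t/3) dt = 9/(2*pi).
Hence Im(c_{2}) = (-1/6)·(9/(2*pi)) = -3/(4*pi).

-3/(4*pi)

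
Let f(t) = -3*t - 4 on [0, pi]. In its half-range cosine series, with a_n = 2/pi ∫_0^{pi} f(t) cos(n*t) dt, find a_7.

a_7 = 2/pi ∫_0^{pi} (-3*t - 4) cos(7*t) dt.
Integrating by parts (boundary term plus one more integral), an antiderivative of (-3*t - 4) cos(7*t) is -3*t*sin(7*t)/7 - 4*sin(7*t)/7 - 3*cos(7*t)/49; evaluating from 0 to pi: ∫_{0}^{pi} (-3*t - 4) cos(7*t) dt = (3/49) - (-3/49) = 6/49.
Hence a_7 = (2/pi)·(6/49) = 12/(49*pi).

12/(49*pi)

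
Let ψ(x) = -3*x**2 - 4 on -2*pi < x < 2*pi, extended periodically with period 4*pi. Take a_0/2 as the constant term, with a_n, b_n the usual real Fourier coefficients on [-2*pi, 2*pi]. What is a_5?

48/25

a_5 = (1/(2*pi)) ∫_{-2*pi}^{2*pi} ψ(x) cos(5*x/2) dx.
ψ is even and cos(5*x/2) is even, so the integrand is even and a_5 = 1/pi ∫_0^{2*pi} ψ(x) cos(5*x/2) dx.
Integrating by parts twice (tabular method), an antiderivative of (-3*x**2 - 4) cos(5*x/2) is -6*x**2*sin(5*x/2)/5 - 24*x*cos(5*x/2)/25 - 152*sin(5*x/2)/125; evaluating from 0 to 2*pi: ∫_{0}^{2*pi} (-3*x**2 - 4) cos(5*x/2) dx = (48*pi/25) - (0) = 48*pi/25.
Hence a_5 = (1/pi)·(48*pi/25) = 48/25.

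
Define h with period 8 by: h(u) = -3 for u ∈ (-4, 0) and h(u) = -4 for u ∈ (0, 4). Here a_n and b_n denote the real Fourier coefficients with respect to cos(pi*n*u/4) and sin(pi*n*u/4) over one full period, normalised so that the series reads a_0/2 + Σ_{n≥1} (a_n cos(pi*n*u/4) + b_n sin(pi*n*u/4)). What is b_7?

-2/(7*pi)

b_7 = 1/4 ∫_{-4}^{4} h(u) sin(7*pi*u/4) du.
Split the integral at the breakpoints.
Directly, an antiderivative of (-3) sin(7*pi*u/4) is 12*cos(7*pi*u/4)/(7*pi); evaluating from -4 to 0: ∫_{-4}^{0} (-3) sin(7*pi*u/4) du = (12/(7*pi)) - (-12/(7*pi)) = 24/(7*pi).
Directly, an antiderivative of (-4) sin(7*pi*u/4) is 16*cos(7*pi*u/4)/(7*pi); evaluating from 0 to 4: ∫_{0}^{4} (-4) sin(7*pi*u/4) du = (-16/(7*pi)) - (16/(7*pi)) = -32/(7*pi).
Summing the pieces and multiplying by (1/4) gives b_7 = -2/(7*pi).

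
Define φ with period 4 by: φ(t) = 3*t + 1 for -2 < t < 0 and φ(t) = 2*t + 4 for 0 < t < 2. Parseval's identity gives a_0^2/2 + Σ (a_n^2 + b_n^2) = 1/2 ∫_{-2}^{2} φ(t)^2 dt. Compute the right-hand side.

1/2 ∫_{-2}^{2} φ(t)^2 dt = 1/2 · (266/3) = 133/3.

133/3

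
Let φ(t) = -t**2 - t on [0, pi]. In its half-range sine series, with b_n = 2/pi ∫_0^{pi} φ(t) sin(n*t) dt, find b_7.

2*(-49*pi**2 - 49*pi + 4)/(343*pi)

b_7 = 2/pi ∫_0^{pi} (-t**2 - t) sin(7*t) dt.
Integrating by parts twice (tabular method), an antiderivative of (-t**2 - t) sin(7*t) is t**2*cos(7*t)/7 - 2*t*sin(7*t)/49 + t*cos(7*t)/7 - sin(7*t)/49 - 2*cos(7*t)/343; evaluating from 0 to pi: ∫_{0}^{pi} (-t**2 - t) sin(7*t) dt = (-pi**2/7 - pi/7 + 2/343) - (-2/343) = -pi**2/7 - pi/7 + 4/343.
Hence b_7 = (2/pi)·(-pi**2/7 - pi/7 + 4/343) = 2*(-49*pi**2 - 49*pi + 4)/(343*pi).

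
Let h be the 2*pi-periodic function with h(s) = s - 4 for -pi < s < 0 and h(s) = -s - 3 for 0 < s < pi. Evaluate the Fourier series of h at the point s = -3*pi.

s = -3*pi differs from s = pi by -2 full period(s), and the series is 2*pi-periodic.
At s = pi the one-sided limits are h(pi^-) = -pi - 3 and h(pi^+) = -4 - pi.
By Dirichlet's theorem the series converges to their average, [(-pi - 3) + (-4 - pi)]/2 = -7/2 - pi.

-7/2 - pi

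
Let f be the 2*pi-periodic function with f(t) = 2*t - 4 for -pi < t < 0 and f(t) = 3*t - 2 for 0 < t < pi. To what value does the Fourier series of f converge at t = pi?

-3 + pi/2

At t = pi the one-sided limits are f(pi^-) = -2 + 3*pi and f(pi^+) = -2*pi - 4.
By Dirichlet's theorem the series converges to their average, [(-2 + 3*pi) + (-2*pi - 4)]/2 = -3 + pi/2.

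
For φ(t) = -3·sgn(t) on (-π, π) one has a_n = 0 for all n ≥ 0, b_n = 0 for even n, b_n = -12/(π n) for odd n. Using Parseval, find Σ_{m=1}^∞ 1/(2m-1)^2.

Parseval: Σ b_n^2 = (1/π) ∫_{-π}^{π} φ(t)^2 dt = 18.
Only odd n contribute, with b_n^2 = 144/(π^2 n^2), so Σ_{m≥1} 1/(2m-1)^2 = π^2·(18)/144 = pi**2/8.

pi**2/8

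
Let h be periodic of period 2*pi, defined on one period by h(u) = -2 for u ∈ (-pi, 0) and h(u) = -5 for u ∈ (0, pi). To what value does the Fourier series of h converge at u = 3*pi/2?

u = 3*pi/2 differs from u = -pi/2 by 1 full period(s), and the series is 2*pi-periodic.
h is continuous at u = -pi/2 with value -2, so the series converges to -2 there.

-2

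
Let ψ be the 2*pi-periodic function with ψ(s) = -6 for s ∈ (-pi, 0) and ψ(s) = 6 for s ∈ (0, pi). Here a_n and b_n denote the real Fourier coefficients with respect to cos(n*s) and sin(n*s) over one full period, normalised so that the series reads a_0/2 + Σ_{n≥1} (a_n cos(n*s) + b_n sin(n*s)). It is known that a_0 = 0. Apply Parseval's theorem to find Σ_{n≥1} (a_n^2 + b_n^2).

Parseval: a_0^2/2 + Σ_{n≥1} (a_n^2+b_n^2) = 1/pi ∫_{-pi}^{pi} ψ(s)^2 ds = 72.
Subtract a_0^2/2 = 0: Σ (a_n^2+b_n^2) = 72.

72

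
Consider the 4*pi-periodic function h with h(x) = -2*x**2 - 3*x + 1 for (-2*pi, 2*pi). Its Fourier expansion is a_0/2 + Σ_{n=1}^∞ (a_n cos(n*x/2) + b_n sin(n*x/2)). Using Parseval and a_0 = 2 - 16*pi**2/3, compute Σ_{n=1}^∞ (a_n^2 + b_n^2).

pi**2*(24 + 512*pi**2/45)

Parseval: a_0^2/2 + Σ_{n≥1} (a_n^2+b_n^2) = (1/(2*pi)) ∫_{-2*pi}^{2*pi} h(x)^2 dx = 2 + 40*pi**2/3 + 128*pi**4/5.
Subtract a_0^2/2 = 2*(3 - 8*pi**2)**2/9: Σ (a_n^2+b_n^2) = pi**2*(24 + 512*pi**2/45).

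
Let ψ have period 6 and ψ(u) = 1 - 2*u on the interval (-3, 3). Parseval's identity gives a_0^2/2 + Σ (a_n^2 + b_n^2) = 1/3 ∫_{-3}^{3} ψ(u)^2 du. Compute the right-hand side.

26

1/3 ∫_{-3}^{3} ψ(u)^2 du = 1/3 · (78) = 26.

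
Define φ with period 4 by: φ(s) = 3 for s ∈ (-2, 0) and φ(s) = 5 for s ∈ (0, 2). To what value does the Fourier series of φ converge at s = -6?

s = -6 differs from s = 2 by -2 full period(s), and the series is 4-periodic.
At s = 2 the one-sided limits are φ(2^-) = 5 and φ(2^+) = 3.
By Dirichlet's theorem the series converges to their average, [(5) + (3)]/2 = 4.

4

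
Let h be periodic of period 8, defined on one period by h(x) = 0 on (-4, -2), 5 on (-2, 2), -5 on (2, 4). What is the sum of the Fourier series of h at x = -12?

-5/2

x = -12 differs from x = -4 by -1 full period(s), and the series is 8-periodic.
At x = -4 the one-sided limits are h(-4^-) = -5 and h(-4^+) = 0.
By Dirichlet's theorem the series converges to their average, [(-5) + (0)]/2 = -5/2.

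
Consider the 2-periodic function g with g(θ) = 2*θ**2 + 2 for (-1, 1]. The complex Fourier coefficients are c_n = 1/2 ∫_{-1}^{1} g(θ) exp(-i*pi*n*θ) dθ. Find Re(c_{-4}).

Since g is real-valued, Re(c_{-4}) = 1/2 ∫_{-1}^{1} g(θ) cos(-4*pi*θ) dθ = a_{4}/2.
g is even and cos(-4*pi*θ) is even, so the integrand is even: ∫_{-1}^{1} g(θ) cos(-4*pi*θ) dθ = 2∫_0^{1} g(θ) cos(-4*pi*θ) dθ.
Integrating by parts twice (tabular method), an antiderivative of (2*θ**2 + 2) cos(-4*pi*θ) is θ**2*sin(4*pi*θ)/(2*pi) + θ*cos(4*pi*θ)/(4*pi**2) - sin(4*pi*θ)/(16*pi**3) + sin(4*pi*θ)/(2*pi); evaluating from 0 to 1: ∫_{0}^{1} (2*θ**2 + 2) cos(-4*pi*θ) dθ = (1/(4*pi**2)) - (0) = 1/(4*pi**2).
So ∫_{-1}^{1} g(θ) cos(-4*pi*θ) dθ = 1/(2*pi**2).
Hence Re(c_{-4}) = (1/2)·(1/(2*pi**2)) = 1/(4*pi**2).

1/(4*pi**2)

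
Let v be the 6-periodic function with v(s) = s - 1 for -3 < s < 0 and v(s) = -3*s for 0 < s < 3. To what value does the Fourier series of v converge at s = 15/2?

s = 15/2 differs from s = 3/2 by 1 full period(s), and the series is 6-periodic.
v is continuous at s = 3/2 with value -9/2, so the series converges to -9/2 there.

-9/2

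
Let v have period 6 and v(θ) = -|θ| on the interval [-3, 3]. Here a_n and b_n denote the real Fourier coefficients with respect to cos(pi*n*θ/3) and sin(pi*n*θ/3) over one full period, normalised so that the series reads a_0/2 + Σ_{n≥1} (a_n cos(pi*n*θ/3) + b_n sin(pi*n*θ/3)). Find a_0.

-3

a_0 = 1/3 ∫_{-3}^{3} v(θ) dθ = 1/3 · (-9) = -3.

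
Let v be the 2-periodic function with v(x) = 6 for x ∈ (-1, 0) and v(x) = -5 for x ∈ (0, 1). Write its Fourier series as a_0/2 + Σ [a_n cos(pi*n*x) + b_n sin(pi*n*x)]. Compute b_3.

-22/(3*pi)

b_3 = ∫_{-1}^{1} v(x) sin(3*pi*x) dx.
Split the integral at the breakpoints.
Directly, an antiderivative of (6) sin(3*pi*x) is -2*cos(3*pi*x)/pi; evaluating from -1 to 0: ∫_{-1}^{0} (6) sin(3*pi*x) dx = (-2/pi) - (2/pi) = -4/pi.
Directly, an antiderivative of (-5) sin(3*pi*x) is 5*cos(3*pi*x)/(3*pi); evaluating from 0 to 1: ∫_{0}^{1} (-5) sin(3*pi*x) dx = (-5/(3*pi)) - (5/(3*pi)) = -10/(3*pi).
Summing the pieces gives b_3 = -22/(3*pi).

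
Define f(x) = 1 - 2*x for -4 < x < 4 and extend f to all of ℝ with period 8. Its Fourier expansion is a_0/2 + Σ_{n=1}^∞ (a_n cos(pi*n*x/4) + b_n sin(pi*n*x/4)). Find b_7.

b_7 = 1/4 ∫_{-4}^{4} f(x) sin(7*pi*x/4) dx.
Integrating by parts (boundary term plus one more integral), an antiderivative of (1 - 2*x) sin(7*pi*x/4) is 8*x*cos(7*pi*x/4)/(7*pi) - 32*sin(7*pi*x/4)/(49*pi**2) - 4*cos(7*pi*x/4)/(7*pi); evaluating from -4 to 4: ∫_{-4}^{4} (1 - 2*x) sin(7*pi*x/4) dx = (-4/pi) - (36/(7*pi)) = -64/(7*pi).
Hence b_7 = (1/4)·(-64/(7*pi)) = -16/(7*pi).

-16/(7*pi)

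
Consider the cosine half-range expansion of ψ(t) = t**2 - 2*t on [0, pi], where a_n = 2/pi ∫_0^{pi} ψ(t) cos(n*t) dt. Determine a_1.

a_1 = 2/pi ∫_0^{pi} (t**2 - 2*t) cos(t) dt.
Integrating by parts twice (tabular method), an antiderivative of (t**2 - 2*t) cos(t) is t**2*sin(t) - 2*t*sin(t) + 2*t*cos(t) - 2*sin(t) - 2*cos(t); evaluating from 0 to pi: ∫_{0}^{pi} (t**2 - 2*t) cos(t) dt = (2 - 2*pi) - (-2) = 4 - 2*pi.
Hence a_1 = (2/pi)·(4 - 2*pi) = -4 + 8/pi.

-4 + 8/pi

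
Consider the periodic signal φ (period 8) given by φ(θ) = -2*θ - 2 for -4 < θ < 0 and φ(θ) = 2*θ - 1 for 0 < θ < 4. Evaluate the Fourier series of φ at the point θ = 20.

θ = 20 differs from θ = 4 by 2 full period(s), and the series is 8-periodic.
At θ = 4 the one-sided limits are φ(4^-) = 7 and φ(4^+) = 6.
By Dirichlet's theorem the series converges to their average, [(7) + (6)]/2 = 13/2.

13/2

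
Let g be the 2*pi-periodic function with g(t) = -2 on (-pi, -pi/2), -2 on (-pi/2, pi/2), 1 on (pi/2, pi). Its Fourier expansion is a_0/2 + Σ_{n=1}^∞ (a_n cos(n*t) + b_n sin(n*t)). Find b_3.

1/pi

b_3 = 1/pi ∫_{-pi}^{pi} g(t) sin(3*t) dt.
Split the integral at the breakpoints.
Directly, an antiderivative of (-2) sin(3*t) is 2*cos(3*t)/3; evaluating from -pi to -pi/2: ∫_{-pi}^{-pi/2} (-2) sin(3*t) dt = (0) - (-2/3) = 2/3.
Directly, an antiderivative of (-2) sin(3*t) is 2*cos(3*t)/3; evaluating from -pi/2 to pi/2: ∫_{-pi/2}^{pi/2} (-2) sin(3*t) dt = (0) - (0) = 0.
Directly, an antiderivative of (1) sin(3*t) is -cos(3*t)/3; evaluating from pi/2 to pi: ∫_{pi/2}^{pi} (1) sin(3*t) dt = (1/3) - (0) = 1/3.
Summing the pieces and multiplying by (1/pi) gives b_3 = 1/pi.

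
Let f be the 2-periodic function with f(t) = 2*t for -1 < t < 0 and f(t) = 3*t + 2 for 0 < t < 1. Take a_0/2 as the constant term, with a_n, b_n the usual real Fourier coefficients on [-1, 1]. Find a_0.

a_0 = ∫_{-1}^{1} f(t) dt = 5/2.

5/2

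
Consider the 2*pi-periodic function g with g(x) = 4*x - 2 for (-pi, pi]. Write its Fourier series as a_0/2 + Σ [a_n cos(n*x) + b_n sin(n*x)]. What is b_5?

b_5 = 1/pi ∫_{-pi}^{pi} g(x) sin(5*x) dx.
Integrating by parts (boundary term plus one more integral), an antiderivative of (4*x - 2) sin(5*x) is -4*x*cos(5*x)/5 + 4*sin(5*x)/25 + 2*cos(5*x)/5; evaluating from -pi to pi: ∫_{-pi}^{pi} (4*x - 2) sin(5*x) dx = (-2/5 + 4*pi/5) - (-4*pi/5 - 2/5) = 8*pi/5.
Hence b_5 = (1/pi)·(8*pi/5) = 8/5.

8/5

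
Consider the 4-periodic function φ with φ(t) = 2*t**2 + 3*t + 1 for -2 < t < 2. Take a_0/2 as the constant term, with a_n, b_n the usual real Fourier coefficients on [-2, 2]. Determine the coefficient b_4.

-3/pi

b_4 = 1/2 ∫_{-2}^{2} φ(t) sin(2*pi*t) dt.
Integrating by parts twice (tabular method), an antiderivative of (2*t**2 + 3*t + 1) sin(2*pi*t) is -t**2*cos(2*pi*t)/pi + t*sin(2*pi*t)/pi**2 - 3*t*cos(2*pi*t)/(2*pi) + 3*sin(2*pi*t)/(4*pi**2) - cos(2*pi*t)/(2*pi) + cos(2*pi*t)/(2*pi**3); evaluating from -2 to 2: ∫_{-2}^{2} (2*t**2 + 3*t + 1) sin(2*pi*t) dt = ((1 - 15*pi**2)/(2*pi**3)) - ((1 - 3*pi**2)/(2*pi**3)) = -6/pi.
Hence b_4 = (1/2)·(-6/pi) = -3/pi.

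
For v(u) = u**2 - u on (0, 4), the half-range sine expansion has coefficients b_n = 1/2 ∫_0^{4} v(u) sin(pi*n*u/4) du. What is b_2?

-12/pi

b_2 = 1/2 ∫_0^{4} (u**2 - u) sin(pi*u/2) du.
Integrating by parts twice (tabular method), an antiderivative of (u**2 - u) sin(pi*u/2) is -2*u**2*cos(pi*u/2)/pi + 8*u*sin(pi*u/2)/pi**2 + 2*u*cos(pi*u/2)/pi - 4*sin(pi*u/2)/pi**2 + 16*cos(pi*u/2)/pi**3; evaluating from 0 to 4: ∫_{0}^{4} (u**2 - u) sin(pi*u/2) du = (-24/pi + 16/pi**3) - (16/pi**3) = -24/pi.
Hence b_2 = (1/2)·(-24/pi) = -12/pi.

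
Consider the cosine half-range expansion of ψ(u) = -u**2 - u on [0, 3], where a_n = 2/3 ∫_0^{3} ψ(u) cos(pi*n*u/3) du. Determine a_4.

a_4 = 2/3 ∫_0^{3} (-u**2 - u) cos(4*pi*u/3) du.
Integrating by parts twice (tabular method), an antiderivative of (-u**2 - u) cos(4*pi*u/3) is -3*u**2*sin(4*pi*u/3)/(4*pi) - 3*u*sin(4*pi*u/3)/(4*pi) - 9*u*cos(4*pi*u/3)/(8*pi**2) + 27*sin(4*pi*u/3)/(32*pi**3) - 9*cos(4*pi*u/3)/(16*pi**2); evaluating from 0 to 3: ∫_{0}^{3} (-u**2 - u) cos(4*pi*u/3) du = (-63/(16*pi**2)) - (-9/(16*pi**2)) = -27/(8*pi**2).
Hence a_4 = (2/3)·(-27/(8*pi**2)) = -9/(4*pi**2).

-9/(4*pi**2)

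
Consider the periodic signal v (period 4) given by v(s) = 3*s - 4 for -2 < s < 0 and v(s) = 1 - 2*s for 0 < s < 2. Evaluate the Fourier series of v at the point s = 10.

s = 10 differs from s = 2 by 2 full period(s), and the series is 4-periodic.
At s = 2 the one-sided limits are v(2^-) = -3 and v(2^+) = -10.
By Dirichlet's theorem the series converges to their average, [(-3) + (-10)]/2 = -13/2.

-13/2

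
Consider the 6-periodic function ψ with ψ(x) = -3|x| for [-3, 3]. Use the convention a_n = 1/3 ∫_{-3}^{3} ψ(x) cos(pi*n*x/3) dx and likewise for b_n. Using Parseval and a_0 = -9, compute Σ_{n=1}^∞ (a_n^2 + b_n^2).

27/2

Parseval: a_0^2/2 + Σ_{n≥1} (a_n^2+b_n^2) = 1/3 ∫_{-3}^{3} ψ(x)^2 dx = 54.
Subtract a_0^2/2 = 81/2: Σ (a_n^2+b_n^2) = 27/2.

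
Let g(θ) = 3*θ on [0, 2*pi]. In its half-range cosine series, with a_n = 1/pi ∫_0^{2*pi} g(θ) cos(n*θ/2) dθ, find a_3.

a_3 = 1/pi ∫_0^{2*pi} (3*θ) cos(3*θ/2) dθ.
Integrating by parts (boundary term plus one more integral), an antiderivative of (3*θ) cos(3*θ/2) is 2*θ*sin(3*θ/2) + 4*cos(3*θ/2)/3; evaluating from 0 to 2*pi: ∫_{0}^{2*pi} (3*θ) cos(3*θ/2) dθ = (-4/3) - (4/3) = -8/3.
Hence a_3 = (1/pi)·(-8/3) = -8/(3*pi).

-8/(3*pi)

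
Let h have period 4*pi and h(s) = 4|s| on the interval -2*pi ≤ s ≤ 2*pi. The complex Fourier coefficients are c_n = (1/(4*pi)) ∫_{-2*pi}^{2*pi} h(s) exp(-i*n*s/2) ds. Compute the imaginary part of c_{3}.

Since h is real-valued, Im(c_{3}) = -(1/(4*pi)) ∫_{-2*pi}^{2*pi} h(s) sin(3*s/2) ds = -b_{3}/2.
(h is even, so the integrand is odd over a symmetric interval and the integral vanishes.)

0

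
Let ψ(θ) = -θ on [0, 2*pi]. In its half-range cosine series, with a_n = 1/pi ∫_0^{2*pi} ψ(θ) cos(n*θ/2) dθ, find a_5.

8/(25*pi)

a_5 = 1/pi ∫_0^{2*pi} (-θ) cos(5*θ/2) dθ.
Integrating by parts (boundary term plus one more integral), an antiderivative of (-θ) cos(5*θ/2) is -2*θ*sin(5*θ/2)/5 - 4*cos(5*θ/2)/25; evaluating from 0 to 2*pi: ∫_{0}^{2*pi} (-θ) cos(5*θ/2) dθ = (4/25) - (-4/25) = 8/25.
Hence a_5 = (1/pi)·(8/25) = 8/(25*pi).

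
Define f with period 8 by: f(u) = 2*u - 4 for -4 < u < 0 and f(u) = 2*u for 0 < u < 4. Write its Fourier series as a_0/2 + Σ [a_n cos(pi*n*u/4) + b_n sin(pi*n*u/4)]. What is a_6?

0

a_6 = 1/4 ∫_{-4}^{4} f(u) cos(3*pi*u/2) du.
Split the integral at the breakpoints.
Integrating by parts (boundary term plus one more integral), an antiderivative of (2*u - 4) cos(3*pi*u/2) is 4*u*sin(3*pi*u/2)/(3*pi) - 8*sin(3*pi*u/2)/(3*pi) + 8*cos(3*pi*u/2)/(9*pi**2); evaluating from -4 to 0: ∫_{-4}^{0} (2*u - 4) cos(3*pi*u/2) du = (8/(9*pi**2)) - (8/(9*pi**2)) = 0.
Integrating by parts (boundary term plus one more integral), an antiderivative of (2*u) cos(3*pi*u/2) is 4*u*sin(3*pi*u/2)/(3*pi) + 8*cos(3*pi*u/2)/(9*pi**2); evaluating from 0 to 4: ∫_{0}^{4} (2*u) cos(3*pi*u/2) du = (8/(9*pi**2)) - (8/(9*pi**2)) = 0.
Summing the pieces and multiplying by (1/4) gives a_6 = 0.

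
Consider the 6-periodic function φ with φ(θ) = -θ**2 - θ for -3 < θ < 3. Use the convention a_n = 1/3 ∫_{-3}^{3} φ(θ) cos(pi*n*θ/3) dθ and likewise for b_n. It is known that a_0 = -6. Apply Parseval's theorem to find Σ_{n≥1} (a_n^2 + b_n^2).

Parseval: a_0^2/2 + Σ_{n≥1} (a_n^2+b_n^2) = 1/3 ∫_{-3}^{3} φ(θ)^2 dθ = 192/5.
Subtract a_0^2/2 = 18: Σ (a_n^2+b_n^2) = 102/5.

102/5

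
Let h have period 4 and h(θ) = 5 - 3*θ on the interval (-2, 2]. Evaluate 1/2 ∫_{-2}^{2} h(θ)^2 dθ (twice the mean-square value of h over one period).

74

1/2 ∫_{-2}^{2} h(θ)^2 dθ = 1/2 · (148) = 74.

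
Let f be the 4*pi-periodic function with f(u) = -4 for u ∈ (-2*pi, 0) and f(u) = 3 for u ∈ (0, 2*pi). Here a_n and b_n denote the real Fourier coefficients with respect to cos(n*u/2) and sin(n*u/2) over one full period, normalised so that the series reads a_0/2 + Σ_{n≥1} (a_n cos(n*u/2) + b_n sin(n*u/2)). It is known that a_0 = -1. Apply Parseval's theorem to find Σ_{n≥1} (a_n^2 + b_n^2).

Parseval: a_0^2/2 + Σ_{n≥1} (a_n^2+b_n^2) = (1/(2*pi)) ∫_{-2*pi}^{2*pi} f(u)^2 du = 25.
Subtract a_0^2/2 = 1/2: Σ (a_n^2+b_n^2) = 49/2.

49/2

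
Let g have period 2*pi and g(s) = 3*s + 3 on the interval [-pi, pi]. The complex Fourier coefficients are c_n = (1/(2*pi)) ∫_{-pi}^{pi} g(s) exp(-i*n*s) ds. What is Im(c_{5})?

-3/5

Since g is real-valued, Im(c_{5}) = -(1/(2*pi)) ∫_{-pi}^{pi} g(s) sin(5*s) ds = -b_{5}/2.
Integrating by parts (boundary term plus one more integral), an antiderivative of (3*s + 3) sin(5*s) is -3*s*cos(5*s)/5 + 3*sin(5*s)/25 - 3*cos(5*s)/5; evaluating from -pi to pi: ∫_{-pi}^{pi} (3*s + 3) sin(5*s) ds = (3/5 + 3*pi/5) - (3/5 - 3*pi/5) = 6*pi/5.
Hence Im(c_{5}) = (-1/(2*pi))·(6*pi/5) = -3/5.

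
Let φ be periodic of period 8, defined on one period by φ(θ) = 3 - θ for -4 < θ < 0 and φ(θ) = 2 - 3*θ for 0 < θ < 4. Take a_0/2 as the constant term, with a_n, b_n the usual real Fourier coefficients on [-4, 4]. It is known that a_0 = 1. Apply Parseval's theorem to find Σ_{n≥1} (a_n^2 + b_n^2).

Parseval: a_0^2/2 + Σ_{n≥1} (a_n^2+b_n^2) = 1/4 ∫_{-4}^{4} φ(θ)^2 dθ = 163/3.
Subtract a_0^2/2 = 1/2: Σ (a_n^2+b_n^2) = 323/6.

323/6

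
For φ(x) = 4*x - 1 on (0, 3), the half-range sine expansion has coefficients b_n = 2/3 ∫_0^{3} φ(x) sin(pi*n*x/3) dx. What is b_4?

b_4 = 2/3 ∫_0^{3} (4*x - 1) sin(4*pi*x/3) dx.
Integrating by parts (boundary term plus one more integral), an antiderivative of (4*x - 1) sin(4*pi*x/3) is -3*x*cos(4*pi*x/3)/pi + 9*sin(4*pi*x/3)/(4*pi**2) + 3*cos(4*pi*x/3)/(4*pi); evaluating from 0 to 3: ∫_{0}^{3} (4*x - 1) sin(4*pi*x/3) dx = (-33/(4*pi)) - (3/(4*pi)) = -9/pi.
Hence b_4 = (2/3)·(-9/pi) = -6/pi.

-6/pi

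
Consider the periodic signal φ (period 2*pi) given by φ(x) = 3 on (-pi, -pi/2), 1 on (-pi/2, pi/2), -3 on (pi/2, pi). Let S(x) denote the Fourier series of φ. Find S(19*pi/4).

x = 19*pi/4 differs from x = 3*pi/4 by 2 full period(s), and the series is 2*pi-periodic.
φ is continuous at x = 3*pi/4 with value -3, so the series converges to -3 there.

-3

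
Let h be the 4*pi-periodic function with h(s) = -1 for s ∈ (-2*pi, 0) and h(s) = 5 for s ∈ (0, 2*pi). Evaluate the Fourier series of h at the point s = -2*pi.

s = -2*pi differs from s = 2*pi by -1 full period(s), and the series is 4*pi-periodic.
At s = 2*pi the one-sided limits are h(2*pi^-) = 5 and h(2*pi^+) = -1.
By Dirichlet's theorem the series converges to their average, [(5) + (-1)]/2 = 2.

2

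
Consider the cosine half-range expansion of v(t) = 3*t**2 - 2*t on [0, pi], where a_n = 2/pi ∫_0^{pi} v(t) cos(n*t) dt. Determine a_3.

4*(2 - 3*pi)/(9*pi)

a_3 = 2/pi ∫_0^{pi} (3*t**2 - 2*t) cos(3*t) dt.
Integrating by parts twice (tabular method), an antiderivative of (3*t**2 - 2*t) cos(3*t) is t**2*sin(3*t) - 2*t*sin(3*t)/3 + 2*t*cos(3*t)/3 - 2*sin(3*t)/9 - 2*cos(3*t)/9; evaluating from 0 to pi: ∫_{0}^{pi} (3*t**2 - 2*t) cos(3*t) dt = (2/9 - 2*pi/3) - (-2/9) = 4/9 - 2*pi/3.
Hence a_3 = (2/pi)·(4/9 - 2*pi/3) = 4*(2 - 3*pi)/(9*pi).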